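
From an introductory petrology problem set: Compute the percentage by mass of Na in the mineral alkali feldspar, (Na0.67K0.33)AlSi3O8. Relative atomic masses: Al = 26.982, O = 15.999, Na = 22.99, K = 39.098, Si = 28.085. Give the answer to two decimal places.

5.76 wt%

Formula mass = 0.67×22.99 + 0.33×39.098 + 1×26.982 + 3×28.085 + 8×15.999 = 267.535 g/mol, of which 15.403 g is Na.
So Na makes up 15.403/267.535 = 0.0576 of the mass, i.e. 5.76%.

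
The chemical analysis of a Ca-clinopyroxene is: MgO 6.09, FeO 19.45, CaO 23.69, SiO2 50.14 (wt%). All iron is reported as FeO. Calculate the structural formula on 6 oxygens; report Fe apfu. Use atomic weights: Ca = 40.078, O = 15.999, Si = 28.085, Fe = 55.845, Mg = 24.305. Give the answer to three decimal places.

MgO (M=40.304): mol = 0.15110; Mg = 0.15110, O = 0.15110.
FeO (M=71.844): mol = 0.27073; Fe = 0.27073, O = 0.27073.
CaO (M=56.077): mol = 0.42245; Ca = 0.42245, O = 0.42245.
SiO2 (M=60.083): mol = 0.83451; Si = 0.83451, O = 1.66902.
ΣO = 2.51330; factor = 6/ΣO = 2.38730.
Fe apfu = 0.27073 × 2.38730 = 0.646.

0.646 Fe apfu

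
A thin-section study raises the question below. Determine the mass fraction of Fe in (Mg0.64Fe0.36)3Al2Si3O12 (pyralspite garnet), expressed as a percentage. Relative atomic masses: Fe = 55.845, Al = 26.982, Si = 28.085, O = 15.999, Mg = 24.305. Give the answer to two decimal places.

Molar mass of (Mg0.64Fe0.36)3Al2Si3O12: 1.92×24.305 + 1.08×55.845 + 2×26.982 + 3×28.085 + 12×15.999 = 437.185 g/mol.
Mass of Fe per formula unit: 1.08 × 55.845 = 60.313 g.
Weight fraction Fe = 60.313 / 437.185 = 0.1380.

13.80 weight percent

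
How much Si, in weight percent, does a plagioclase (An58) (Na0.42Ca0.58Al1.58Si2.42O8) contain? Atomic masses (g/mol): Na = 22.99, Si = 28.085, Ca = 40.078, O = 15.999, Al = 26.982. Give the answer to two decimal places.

Formula mass = 0.42×22.99 + 0.58×40.078 + 1.58×26.982 + 2.42×28.085 + 8×15.999 = 271.490 g/mol, of which 67.966 g is Si.
So Si makes up 67.966/271.490 = 0.2503 of the mass, i.e. 25.03%.

25.03 weight percent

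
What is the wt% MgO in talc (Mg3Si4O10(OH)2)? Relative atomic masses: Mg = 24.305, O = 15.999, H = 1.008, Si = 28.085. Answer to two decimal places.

31.88 wt%

Molar mass of Mg3Si4O10(OH)2 = 3*24.305 + 4*28.085 + 12*15.999 + 2*1.008 = 379.259 g/mol.
Each formula unit contains 3 Mg, equivalent to 3/1 = 3.0000 mol MgO.
M(MgO) = 1×24.305 + 1×15.999 = 40.304 g/mol.
Mass of MgO per formula unit = 3.0000 × 40.304 = 120.912 g.
MgO wt% = 120.912 / 379.259 × 100 = 31.88%.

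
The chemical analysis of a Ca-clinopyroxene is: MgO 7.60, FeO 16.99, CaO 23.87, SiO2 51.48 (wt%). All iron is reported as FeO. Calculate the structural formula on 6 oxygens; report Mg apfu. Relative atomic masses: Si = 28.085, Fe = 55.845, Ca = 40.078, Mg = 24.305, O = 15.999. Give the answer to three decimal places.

0.441 Mg apfu

7.60 wt% MgO ÷ 40.304 g/mol = 0.18857 mol, giving 0.18857 Mg and 0.18857 O.
16.99 wt% FeO ÷ 71.844 g/mol = 0.23648 mol, giving 0.23648 Fe and 0.23648 O.
23.87 wt% CaO ÷ 56.077 g/mol = 0.42566 mol, giving 0.42566 Ca and 0.42566 O.
51.48 wt% SiO2 ÷ 60.083 g/mol = 0.85681 mol, giving 0.85681 Si and 1.71362 O.
Oxygen sums to 2.56433; scaling by 6/2.56433 = 2.33979 puts the formula on 6 O.
Mg: 0.18857 × 2.33979 = 0.441 atoms per formula unit.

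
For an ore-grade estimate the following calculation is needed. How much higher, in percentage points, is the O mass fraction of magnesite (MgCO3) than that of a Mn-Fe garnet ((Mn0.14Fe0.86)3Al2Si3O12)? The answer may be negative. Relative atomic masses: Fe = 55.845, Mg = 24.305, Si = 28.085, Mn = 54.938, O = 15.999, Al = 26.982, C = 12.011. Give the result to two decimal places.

18.33 percentage points

M(MgCO3) = 84.313 g/mol, so wt% O = 47.997/84.313 × 100 = 56.93%.
M((Mn0.14Fe0.86)3Al2Si3O12) = 497.361 g/mol, so wt% O = 191.988/497.361 × 100 = 38.60%.
56.93 − 38.60 = 18.33 pp.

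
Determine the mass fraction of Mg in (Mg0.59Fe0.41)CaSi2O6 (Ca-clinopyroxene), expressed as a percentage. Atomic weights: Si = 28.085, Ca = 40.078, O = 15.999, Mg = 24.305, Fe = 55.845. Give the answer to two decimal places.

6.25 wt%

Molar mass of (Mg0.59Fe0.41)CaSi2O6: 0.59*24.305 + 0.41*55.845 + 1*40.078 + 2*28.085 + 6*15.999 = 229.478 g/mol.
Mass of Mg per formula unit: 0.59 × 24.305 = 14.340 g.
Weight fraction Mg = 14.340 / 229.478 = 0.0625.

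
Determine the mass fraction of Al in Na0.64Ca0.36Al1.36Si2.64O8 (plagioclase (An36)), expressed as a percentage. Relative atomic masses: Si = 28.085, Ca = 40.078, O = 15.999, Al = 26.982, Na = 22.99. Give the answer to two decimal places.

Molar mass of Na0.64Ca0.36Al1.36Si2.64O8: 0.64×22.99 + 0.36×40.078 + 1.36×26.982 + 2.64×28.085 + 8×15.999 = 267.974 g/mol.
Mass of Al per formula unit: 1.36 × 26.982 = 36.696 g.
Weight fraction Al = 36.696 / 267.974 = 0.1369.

13.69 mass %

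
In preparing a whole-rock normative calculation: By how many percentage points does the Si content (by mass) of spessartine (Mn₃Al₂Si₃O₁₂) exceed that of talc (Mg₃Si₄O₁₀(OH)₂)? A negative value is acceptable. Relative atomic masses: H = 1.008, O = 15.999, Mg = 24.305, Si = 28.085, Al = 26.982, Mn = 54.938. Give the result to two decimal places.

Si in Mn₃Al₂Si₃O₁₂: molar mass 495.021 g/mol; 3×28.085 = 84.255 g → 17.02 wt%.
Si in Mg₃Si₄O₁₀(OH)₂: molar mass 379.259 g/mol; 4×28.085 = 112.340 g → 29.62 wt%.
Difference = 17.02 − 29.62 = -12.60 percentage points.

-12.60 percentage points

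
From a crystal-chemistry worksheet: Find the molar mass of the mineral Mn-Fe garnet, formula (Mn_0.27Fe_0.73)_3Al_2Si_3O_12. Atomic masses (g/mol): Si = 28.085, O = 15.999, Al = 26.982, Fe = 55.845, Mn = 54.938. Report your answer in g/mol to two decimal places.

497.01 g/mol

The formula mass is the sum 0.81*54.938 + 2.19*55.845 + 2*26.982 + 3*28.085 + 12*15.999.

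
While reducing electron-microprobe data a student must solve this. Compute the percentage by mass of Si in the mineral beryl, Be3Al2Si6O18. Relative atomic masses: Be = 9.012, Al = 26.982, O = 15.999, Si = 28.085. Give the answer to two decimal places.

M(Be3Al2Si6O18) = 537.492 g/mol.
Si contributes 6 × 28.085 = 168.510 g per mole.
168.510/537.492 = 0.3135 → 31.35%.

31.35 wt%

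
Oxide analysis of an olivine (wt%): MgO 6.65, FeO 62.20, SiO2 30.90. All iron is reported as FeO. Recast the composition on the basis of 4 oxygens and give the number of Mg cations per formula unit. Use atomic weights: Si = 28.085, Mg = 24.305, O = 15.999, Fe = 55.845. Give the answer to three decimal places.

MgO (M=40.304): mol = 0.16500; Mg = 0.16500, O = 0.16500.
FeO (M=71.844): mol = 0.86576; Fe = 0.86576, O = 0.86576.
SiO2 (M=60.083): mol = 0.51429; Si = 0.51429, O = 1.02858.
ΣO = 2.05934; factor = 4/ΣO = 1.94237.
Mg apfu = 0.16500 × 1.94237 = 0.320.

0.320 Mg apfu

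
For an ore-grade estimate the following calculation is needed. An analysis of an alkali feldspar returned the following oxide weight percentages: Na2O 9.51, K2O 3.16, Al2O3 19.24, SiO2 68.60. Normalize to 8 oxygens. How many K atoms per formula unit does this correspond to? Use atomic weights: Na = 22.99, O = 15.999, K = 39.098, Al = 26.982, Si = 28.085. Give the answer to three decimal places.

Na2O (M=61.979): mol = 0.15344; Na = 0.30688, O = 0.15344.
K2O (M=94.195): mol = 0.03355; K = 0.06710, O = 0.03355.
Al2O3 (M=101.961): mol = 0.18870; Al = 0.37740, O = 0.56610.
SiO2 (M=60.083): mol = 1.14175; Si = 1.14175, O = 2.28350.
ΣO = 3.03659; factor = 8/ΣO = 2.63453.
K apfu = 0.06710 × 2.63453 = 0.177.

0.177 K apfu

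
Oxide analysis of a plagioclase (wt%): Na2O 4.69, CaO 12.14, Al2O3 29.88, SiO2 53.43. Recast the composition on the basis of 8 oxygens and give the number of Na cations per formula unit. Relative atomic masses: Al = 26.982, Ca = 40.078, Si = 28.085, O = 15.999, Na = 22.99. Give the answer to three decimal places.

4.69 wt% Na2O ÷ 61.979 g/mol = 0.07567 mol, giving 0.15134 Na and 0.07567 O.
12.14 wt% CaO ÷ 56.077 g/mol = 0.21649 mol, giving 0.21649 Ca and 0.21649 O.
29.88 wt% Al2O3 ÷ 101.961 g/mol = 0.29305 mol, giving 0.58610 Al and 0.87915 O.
53.43 wt% SiO2 ÷ 60.083 g/mol = 0.88927 mol, giving 0.88927 Si and 1.77854 O.
Oxygen sums to 2.94985; scaling by 8/2.94985 = 2.71200 puts the formula on 8 O.
Na: 0.15134 × 2.71200 = 0.410 atoms per formula unit.

0.410 Na apfu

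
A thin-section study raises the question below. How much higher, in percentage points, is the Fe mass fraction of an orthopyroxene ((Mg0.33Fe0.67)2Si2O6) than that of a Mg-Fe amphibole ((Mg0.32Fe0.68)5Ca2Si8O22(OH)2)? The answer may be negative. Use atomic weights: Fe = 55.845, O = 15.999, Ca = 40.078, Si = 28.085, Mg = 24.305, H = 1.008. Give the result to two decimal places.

10.14 percentage points

Fe in (Mg0.33Fe0.67)2Si2O6: molar mass 243.038 g/mol; 1.34×55.845 = 74.832 g → 30.79 wt%.
Fe in (Mg0.32Fe0.68)5Ca2Si8O22(OH)2: molar mass 919.589 g/mol; 3.40×55.845 = 189.873 g → 20.65 wt%.
Difference = 30.79 − 20.65 = 10.14 percentage points.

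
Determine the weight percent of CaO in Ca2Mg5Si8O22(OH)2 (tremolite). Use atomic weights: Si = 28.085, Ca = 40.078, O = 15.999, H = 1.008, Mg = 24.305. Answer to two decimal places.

Formula mass = 812.353 g/mol.
2 Ca → 2.0000 mol CaO per formula unit; M(CaO) = 56.077, so CaO mass = 112.154 g.
112.154/812.353 × 100 = 13.81 wt%.

13.81 wt%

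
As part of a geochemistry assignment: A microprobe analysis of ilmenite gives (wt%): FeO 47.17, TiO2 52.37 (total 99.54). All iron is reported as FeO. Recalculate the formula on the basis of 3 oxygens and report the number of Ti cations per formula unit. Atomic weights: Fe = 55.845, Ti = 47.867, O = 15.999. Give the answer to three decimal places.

FeO: 47.17/71.844 = 0.65656 mol → 0.65656 mol Fe, 0.65656 mol O.
TiO2: 52.37/79.865 = 0.65573 mol → 0.65573 mol Ti, 1.31146 mol O.
Total oxygen = 1.96802 mol. Normalization factor = 3/1.96802 = 1.52437.
Ti per 3 O = 0.65573 × 1.52437 = 1.000.

1.000 Ti apfu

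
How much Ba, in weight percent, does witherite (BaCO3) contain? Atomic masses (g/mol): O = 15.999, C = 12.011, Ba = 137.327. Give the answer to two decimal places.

69.59 weight percent

M(BaCO3) = 197.335 g/mol.
Ba contributes 1 × 137.327 = 137.327 g per mole.
137.327/197.335 = 0.6959 → 69.59%.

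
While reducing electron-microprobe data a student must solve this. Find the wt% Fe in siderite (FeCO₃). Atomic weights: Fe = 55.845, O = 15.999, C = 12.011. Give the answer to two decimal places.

Molar mass of FeCO₃: 1×55.845 + 1×12.011 + 3×15.999 = 115.853 g/mol.
Mass of Fe per formula unit: 1 × 55.845 = 55.845 g.
Weight fraction Fe = 55.845 / 115.853 = 0.4820.

48.20 mass %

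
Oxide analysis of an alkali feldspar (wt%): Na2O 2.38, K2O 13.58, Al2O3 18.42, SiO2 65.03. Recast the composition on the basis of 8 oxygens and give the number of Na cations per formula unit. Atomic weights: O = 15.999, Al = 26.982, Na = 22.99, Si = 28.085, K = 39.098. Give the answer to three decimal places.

2.38 wt% Na2O ÷ 61.979 g/mol = 0.03840 mol, giving 0.07680 Na and 0.03840 O.
13.58 wt% K2O ÷ 94.195 g/mol = 0.14417 mol, giving 0.28834 K and 0.14417 O.
18.42 wt% Al2O3 ÷ 101.961 g/mol = 0.18066 mol, giving 0.36132 Al and 0.54198 O.
65.03 wt% SiO2 ÷ 60.083 g/mol = 1.08234 mol, giving 1.08234 Si and 2.16468 O.
Oxygen sums to 2.88923; scaling by 8/2.88923 = 2.76890 puts the formula on 8 O.
Na: 0.07680 × 2.76890 = 0.213 atoms per formula unit.

0.213 Na apfu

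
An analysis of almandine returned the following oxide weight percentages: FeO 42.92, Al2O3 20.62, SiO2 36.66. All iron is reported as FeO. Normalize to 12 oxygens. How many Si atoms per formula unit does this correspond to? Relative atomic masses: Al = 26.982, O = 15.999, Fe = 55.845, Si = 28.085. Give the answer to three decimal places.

3.020 Si apfu

FeO: 42.92/71.844 = 0.59741 mol → 0.59741 mol Fe, 0.59741 mol O.
Al2O3: 20.62/101.961 = 0.20223 mol → 0.40446 mol Al, 0.60669 mol O.
SiO2: 36.66/60.083 = 0.61016 mol → 0.61016 mol Si, 1.22032 mol O.
Total oxygen = 2.42442 mol. Normalization factor = 12/2.42442 = 4.94964.
Si per 12 O = 0.61016 × 4.94964 = 3.020.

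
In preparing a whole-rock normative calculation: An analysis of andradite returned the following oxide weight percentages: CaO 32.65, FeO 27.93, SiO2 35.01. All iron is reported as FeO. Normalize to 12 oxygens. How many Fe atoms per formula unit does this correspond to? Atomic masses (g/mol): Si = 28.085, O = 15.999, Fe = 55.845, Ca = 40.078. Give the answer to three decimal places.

CaO: 32.65/56.077 = 0.58224 mol → 0.58224 mol Ca, 0.58224 mol O.
FeO: 27.93/71.844 = 0.38876 mol → 0.38876 mol Fe, 0.38876 mol O.
SiO2: 35.01/60.083 = 0.58269 mol → 0.58269 mol Si, 1.16538 mol O.
Total oxygen = 2.13638 mol. Normalization factor = 12/2.13638 = 5.61698.
Fe per 12 O = 0.38876 × 5.61698 = 2.184.

2.184 Fe apfu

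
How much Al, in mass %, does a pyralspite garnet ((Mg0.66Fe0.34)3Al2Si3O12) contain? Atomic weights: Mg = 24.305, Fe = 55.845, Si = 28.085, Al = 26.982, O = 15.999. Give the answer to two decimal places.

12.40 mass %

Molar mass of (Mg0.66Fe0.34)3Al2Si3O12: 1.98·24.305 + 1.02·55.845 + 2·26.982 + 3·28.085 + 12·15.999 = 435.293 g/mol.
Mass of Al per formula unit: 2 × 26.982 = 53.964 g.
Weight fraction Al = 53.964 / 435.293 = 0.1240.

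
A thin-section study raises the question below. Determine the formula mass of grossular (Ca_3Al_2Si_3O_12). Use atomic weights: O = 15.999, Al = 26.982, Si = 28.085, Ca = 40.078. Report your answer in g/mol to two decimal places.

The formula mass is the sum 3(40.078) + 2(26.982) + 3(28.085) + 12(15.999).

450.44 g/mol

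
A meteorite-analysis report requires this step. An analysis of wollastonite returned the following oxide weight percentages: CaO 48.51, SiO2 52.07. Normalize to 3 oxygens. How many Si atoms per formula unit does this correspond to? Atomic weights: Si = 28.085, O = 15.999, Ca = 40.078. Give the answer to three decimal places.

48.51 wt% CaO ÷ 56.077 g/mol = 0.86506 mol, giving 0.86506 Ca and 0.86506 O.
52.07 wt% SiO2 ÷ 60.083 g/mol = 0.86663 mol, giving 0.86663 Si and 1.73326 O.
Oxygen sums to 2.59832; scaling by 3/2.59832 = 1.15459 puts the formula on 3 O.
Si: 0.86663 × 1.15459 = 1.001 atoms per formula unit.

1.001 Si apfu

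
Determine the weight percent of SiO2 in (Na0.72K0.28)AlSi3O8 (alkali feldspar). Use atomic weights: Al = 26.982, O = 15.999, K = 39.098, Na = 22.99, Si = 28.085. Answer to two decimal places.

Molar mass of (Na0.72K0.28)AlSi3O8 = 0.72×22.99 + 0.28×39.098 + 1×26.982 + 3×28.085 + 8×15.999 = 266.729 g/mol.
Each formula unit contains 3 Si, equivalent to 3/1 = 3.0000 mol SiO2.
M(SiO2) = 1×28.085 + 2×15.999 = 60.083 g/mol.
Mass of SiO2 per formula unit = 3.0000 × 60.083 = 180.249 g.
SiO2 wt% = 180.249 / 266.729 × 100 = 67.58%.

67.58 wt%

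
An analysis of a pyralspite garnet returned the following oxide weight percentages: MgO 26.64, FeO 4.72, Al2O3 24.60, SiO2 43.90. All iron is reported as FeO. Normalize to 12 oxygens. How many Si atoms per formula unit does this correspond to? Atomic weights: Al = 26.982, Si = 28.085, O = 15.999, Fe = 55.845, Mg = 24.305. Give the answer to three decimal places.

MgO: 26.64/40.304 = 0.66098 mol → 0.66098 mol Mg, 0.66098 mol O.
FeO: 4.72/71.844 = 0.06570 mol → 0.06570 mol Fe, 0.06570 mol O.
Al2O3: 24.60/101.961 = 0.24127 mol → 0.48254 mol Al, 0.72381 mol O.
SiO2: 43.90/60.083 = 0.73066 mol → 0.73066 mol Si, 1.46132 mol O.
Total oxygen = 2.91181 mol. Normalization factor = 12/2.91181 = 4.12115.
Si per 12 O = 0.73066 × 4.12115 = 3.011.

3.011 Si apfu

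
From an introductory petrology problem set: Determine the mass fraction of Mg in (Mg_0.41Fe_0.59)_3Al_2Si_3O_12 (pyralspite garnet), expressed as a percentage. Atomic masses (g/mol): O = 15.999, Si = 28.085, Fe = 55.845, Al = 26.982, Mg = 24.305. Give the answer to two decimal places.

Molar mass of (Mg_0.41Fe_0.59)_3Al_2Si_3O_12: 1.23*24.305 + 1.77*55.845 + 2*26.982 + 3*28.085 + 12*15.999 = 458.948 g/mol.
Mass of Mg per formula unit: 1.23 × 24.305 = 29.895 g.
Weight fraction Mg = 29.895 / 458.948 = 0.0651.

6.51 wt%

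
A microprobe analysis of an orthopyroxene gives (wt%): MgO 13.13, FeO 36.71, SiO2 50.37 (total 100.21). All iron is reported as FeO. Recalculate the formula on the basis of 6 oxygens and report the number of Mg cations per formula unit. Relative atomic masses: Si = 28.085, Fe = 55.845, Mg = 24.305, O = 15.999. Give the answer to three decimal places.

MgO (M=40.304): mol = 0.32577; Mg = 0.32577, O = 0.32577.
FeO (M=71.844): mol = 0.51097; Fe = 0.51097, O = 0.51097.
SiO2 (M=60.083): mol = 0.83834; Si = 0.83834, O = 1.67668.
ΣO = 2.51342; factor = 6/ΣO = 2.38719.
Mg apfu = 0.32577 × 2.38719 = 0.778.

0.778 Mg apfu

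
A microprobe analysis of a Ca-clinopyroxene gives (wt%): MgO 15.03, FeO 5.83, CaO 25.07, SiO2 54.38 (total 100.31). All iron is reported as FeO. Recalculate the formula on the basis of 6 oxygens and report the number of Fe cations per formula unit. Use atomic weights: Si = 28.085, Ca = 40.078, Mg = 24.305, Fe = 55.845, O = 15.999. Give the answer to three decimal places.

0.180 Fe apfu

15.03 wt% MgO ÷ 40.304 g/mol = 0.37292 mol, giving 0.37292 Mg and 0.37292 O.
5.83 wt% FeO ÷ 71.844 g/mol = 0.08115 mol, giving 0.08115 Fe and 0.08115 O.
25.07 wt% CaO ÷ 56.077 g/mol = 0.44706 mol, giving 0.44706 Ca and 0.44706 O.
54.38 wt% SiO2 ÷ 60.083 g/mol = 0.90508 mol, giving 0.90508 Si and 1.81016 O.
Oxygen sums to 2.71129; scaling by 6/2.71129 = 2.21297 puts the formula on 6 O.
Fe: 0.08115 × 2.21297 = 0.180 atoms per formula unit.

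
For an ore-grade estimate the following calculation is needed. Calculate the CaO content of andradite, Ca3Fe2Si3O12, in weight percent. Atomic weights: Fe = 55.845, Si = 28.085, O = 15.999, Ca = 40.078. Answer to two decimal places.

33.11 wt%

Molar mass of Ca3Fe2Si3O12 = 3*40.078 + 2*55.845 + 3*28.085 + 12*15.999 = 508.167 g/mol.
Each formula unit contains 3 Ca, equivalent to 3/1 = 3.0000 mol CaO.
M(CaO) = 1×40.078 + 1×15.999 = 56.077 g/mol.
Mass of CaO per formula unit = 3.0000 × 56.077 = 168.231 g.
CaO wt% = 168.231 / 508.167 × 100 = 33.11%.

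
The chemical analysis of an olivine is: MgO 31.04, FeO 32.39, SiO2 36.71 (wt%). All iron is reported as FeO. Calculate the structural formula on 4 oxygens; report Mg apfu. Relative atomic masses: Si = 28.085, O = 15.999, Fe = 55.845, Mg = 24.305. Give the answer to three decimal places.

1.261 Mg apfu

MgO: 31.04/40.304 = 0.77015 mol → 0.77015 mol Mg, 0.77015 mol O.
FeO: 32.39/71.844 = 0.45084 mol → 0.45084 mol Fe, 0.45084 mol O.
SiO2: 36.71/60.083 = 0.61099 mol → 0.61099 mol Si, 1.22198 mol O.
Total oxygen = 2.44297 mol. Normalization factor = 4/2.44297 = 1.63735.
Mg per 4 O = 0.77015 × 1.63735 = 1.261.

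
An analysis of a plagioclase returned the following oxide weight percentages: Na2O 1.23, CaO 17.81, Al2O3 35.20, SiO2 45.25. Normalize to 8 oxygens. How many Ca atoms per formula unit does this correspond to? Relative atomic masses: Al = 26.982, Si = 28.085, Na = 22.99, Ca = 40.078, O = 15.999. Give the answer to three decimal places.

0.882 Ca apfu

Na2O: 1.23/61.979 = 0.01985 mol → 0.03970 mol Na, 0.01985 mol O.
CaO: 17.81/56.077 = 0.31760 mol → 0.31760 mol Ca, 0.31760 mol O.
Al2O3: 35.20/101.961 = 0.34523 mol → 0.69046 mol Al, 1.03569 mol O.
SiO2: 45.25/60.083 = 0.75312 mol → 0.75312 mol Si, 1.50624 mol O.
Total oxygen = 2.87938 mol. Normalization factor = 8/2.87938 = 2.77838.
Ca per 8 O = 0.31760 × 2.77838 = 0.882.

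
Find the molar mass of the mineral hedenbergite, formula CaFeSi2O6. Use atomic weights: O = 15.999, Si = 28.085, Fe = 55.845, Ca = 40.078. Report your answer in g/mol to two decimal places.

M = 1·40.078 + 1·55.845 + 2·28.085 + 6·15.999

248.09 g/mol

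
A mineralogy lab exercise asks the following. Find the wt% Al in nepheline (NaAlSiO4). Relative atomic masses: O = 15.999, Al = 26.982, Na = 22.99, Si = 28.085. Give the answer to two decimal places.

18.99 mass %

Molar mass of NaAlSiO4: 1×22.99 + 1×26.982 + 1×28.085 + 4×15.999 = 142.053 g/mol.
Mass of Al per formula unit: 1 × 26.982 = 26.982 g.
Weight fraction Al = 26.982 / 142.053 = 0.1899.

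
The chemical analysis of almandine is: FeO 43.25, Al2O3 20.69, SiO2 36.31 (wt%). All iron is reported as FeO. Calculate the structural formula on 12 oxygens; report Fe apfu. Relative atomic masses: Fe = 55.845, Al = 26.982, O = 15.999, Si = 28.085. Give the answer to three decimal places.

2.986 Fe apfu

43.25 wt% FeO ÷ 71.844 g/mol = 0.60200 mol, giving 0.60200 Fe and 0.60200 O.
20.69 wt% Al2O3 ÷ 101.961 g/mol = 0.20292 mol, giving 0.40584 Al and 0.60876 O.
36.31 wt% SiO2 ÷ 60.083 g/mol = 0.60433 mol, giving 0.60433 Si and 1.20866 O.
Oxygen sums to 2.41942; scaling by 12/2.41942 = 4.95987 puts the formula on 12 O.
Fe: 0.60200 × 4.95987 = 2.986 atoms per formula unit.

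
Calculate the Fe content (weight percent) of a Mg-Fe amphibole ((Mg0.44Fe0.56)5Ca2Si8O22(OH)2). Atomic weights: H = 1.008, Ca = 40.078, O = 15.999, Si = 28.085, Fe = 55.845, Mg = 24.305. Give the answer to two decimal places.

Formula mass = 2.20×24.305 + 2.80×55.845 + 2×40.078 + 8×28.085 + 24×15.999 + 2×1.008 = 900.665 g/mol, of which 156.366 g is Fe.
So Fe makes up 156.366/900.665 = 0.1736 of the mass, i.e. 17.36%.

17.36 weight percent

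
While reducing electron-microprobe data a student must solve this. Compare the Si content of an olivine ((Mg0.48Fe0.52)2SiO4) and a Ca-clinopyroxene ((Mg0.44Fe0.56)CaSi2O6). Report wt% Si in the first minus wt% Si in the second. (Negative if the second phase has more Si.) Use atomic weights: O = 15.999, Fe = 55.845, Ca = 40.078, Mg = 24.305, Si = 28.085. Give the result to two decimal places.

M((Mg0.48Fe0.52)2SiO4) = 173.493 g/mol, so wt% Si = 28.085/173.493 × 100 = 16.19%.
M((Mg0.44Fe0.56)CaSi2O6) = 234.209 g/mol, so wt% Si = 56.170/234.209 × 100 = 23.98%.
16.19 − 23.98 = -7.79 pp.

-7.79 percentage points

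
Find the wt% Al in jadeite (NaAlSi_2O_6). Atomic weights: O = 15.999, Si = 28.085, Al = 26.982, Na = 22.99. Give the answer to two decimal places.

Formula mass = 1*22.99 + 1*26.982 + 2*28.085 + 6*15.999 = 202.136 g/mol, of which 26.982 g is Al.
So Al makes up 26.982/202.136 = 0.1335 of the mass, i.e. 13.35%.

13.35 wt%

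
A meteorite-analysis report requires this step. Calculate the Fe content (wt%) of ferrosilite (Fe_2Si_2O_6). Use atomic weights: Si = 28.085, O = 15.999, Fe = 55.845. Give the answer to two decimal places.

42.33 wt%

Formula mass = 2·55.845 + 2·28.085 + 6·15.999 = 263.854 g/mol, of which 111.690 g is Fe.
So Fe makes up 111.690/263.854 = 0.4233 of the mass, i.e. 42.33%.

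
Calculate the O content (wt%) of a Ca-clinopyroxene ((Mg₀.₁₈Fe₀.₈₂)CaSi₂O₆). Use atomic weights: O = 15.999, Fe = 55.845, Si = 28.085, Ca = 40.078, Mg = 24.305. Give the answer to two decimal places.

39.60 wt%

Formula mass = 0.18*24.305 + 0.82*55.845 + 1*40.078 + 2*28.085 + 6*15.999 = 242.410 g/mol, of which 95.994 g is O.
So O makes up 95.994/242.410 = 0.3960 of the mass, i.e. 39.60%.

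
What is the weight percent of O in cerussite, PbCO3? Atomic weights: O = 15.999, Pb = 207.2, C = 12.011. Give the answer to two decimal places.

17.96 wt%

Formula mass = 1×207.2 + 1×12.011 + 3×15.999 = 267.208 g/mol, of which 47.997 g is O.
So O makes up 47.997/267.208 = 0.1796 of the mass, i.e. 17.96%.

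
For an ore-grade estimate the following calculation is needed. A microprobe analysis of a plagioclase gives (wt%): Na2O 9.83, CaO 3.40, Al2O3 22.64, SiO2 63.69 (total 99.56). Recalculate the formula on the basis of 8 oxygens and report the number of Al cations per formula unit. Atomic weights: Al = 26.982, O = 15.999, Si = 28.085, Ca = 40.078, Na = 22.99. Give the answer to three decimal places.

Na2O (M=61.979): mol = 0.15860; Na = 0.31720, O = 0.15860.
CaO (M=56.077): mol = 0.06063; Ca = 0.06063, O = 0.06063.
Al2O3 (M=101.961): mol = 0.22205; Al = 0.44410, O = 0.66615.
SiO2 (M=60.083): mol = 1.06003; Si = 1.06003, O = 2.12006.
ΣO = 3.00544; factor = 8/ΣO = 2.66184.
Al apfu = 0.44410 × 2.66184 = 1.182.

1.182 Al apfu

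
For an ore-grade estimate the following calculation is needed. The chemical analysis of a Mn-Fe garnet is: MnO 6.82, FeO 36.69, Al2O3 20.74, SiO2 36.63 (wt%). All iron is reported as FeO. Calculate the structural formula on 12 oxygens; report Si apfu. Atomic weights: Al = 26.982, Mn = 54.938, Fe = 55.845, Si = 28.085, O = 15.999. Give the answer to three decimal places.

3.003 Si apfu

MnO: 6.82/70.937 = 0.09614 mol → 0.09614 mol Mn, 0.09614 mol O.
FeO: 36.69/71.844 = 0.51069 mol → 0.51069 mol Fe, 0.51069 mol O.
Al2O3: 20.74/101.961 = 0.20341 mol → 0.40682 mol Al, 0.61023 mol O.
SiO2: 36.63/60.083 = 0.60966 mol → 0.60966 mol Si, 1.21932 mol O.
Total oxygen = 2.43638 mol. Normalization factor = 12/2.43638 = 4.92534.
Si per 12 O = 0.60966 × 4.92534 = 3.003.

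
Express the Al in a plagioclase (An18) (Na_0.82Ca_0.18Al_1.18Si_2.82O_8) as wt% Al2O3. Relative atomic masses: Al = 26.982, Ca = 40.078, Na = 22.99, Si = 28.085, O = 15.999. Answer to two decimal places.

Formula mass = 265.096 g/mol.
1.18 Al → 0.5900 mol Al2O3 per formula unit; M(Al2O3) = 101.961, so Al2O3 mass = 60.157 g.
60.157/265.096 × 100 = 22.69 wt%.

22.69 wt%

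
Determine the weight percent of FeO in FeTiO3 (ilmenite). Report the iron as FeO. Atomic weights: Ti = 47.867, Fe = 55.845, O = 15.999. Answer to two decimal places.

M(FeTiO3) = 151.709 g/mol; M(FeO) = 71.844 g/mol.
Moles FeO per formula unit = 1 Fe ÷ 1 = 1.0000.
FeO fraction = (1.0000 × 71.844) / 151.709 = 71.844/151.709 = 0.4736.

47.36 wt%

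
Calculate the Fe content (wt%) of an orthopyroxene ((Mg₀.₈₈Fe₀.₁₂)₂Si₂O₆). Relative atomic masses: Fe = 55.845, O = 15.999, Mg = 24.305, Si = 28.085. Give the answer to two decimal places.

6.43 wt%

M((Mg₀.₈₈Fe₀.₁₂)₂Si₂O₆) = 208.344 g/mol.
Fe contributes 0.24 × 55.845 = 13.403 g per mole.
13.403/208.344 = 0.0643 → 6.43%.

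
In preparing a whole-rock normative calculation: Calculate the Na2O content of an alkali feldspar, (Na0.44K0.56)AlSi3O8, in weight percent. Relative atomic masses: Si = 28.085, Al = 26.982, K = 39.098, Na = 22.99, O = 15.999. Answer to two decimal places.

5.03 wt%

Formula mass = 271.239 g/mol.
0.44 Na → 0.2200 mol Na2O per formula unit; M(Na2O) = 61.979, so Na2O mass = 13.635 g.
13.635/271.239 × 100 = 5.03 wt%.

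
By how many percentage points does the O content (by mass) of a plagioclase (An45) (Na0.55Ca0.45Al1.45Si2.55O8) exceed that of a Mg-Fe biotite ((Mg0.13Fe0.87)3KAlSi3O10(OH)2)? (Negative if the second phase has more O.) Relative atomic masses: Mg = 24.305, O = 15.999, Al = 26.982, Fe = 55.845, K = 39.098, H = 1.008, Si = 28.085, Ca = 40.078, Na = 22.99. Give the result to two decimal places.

9.08 percentage points

O in Na0.55Ca0.45Al1.45Si2.55O8: molar mass 269.412 g/mol; 8×15.999 = 127.992 g → 47.51 wt%.
O in (Mg0.13Fe0.87)3KAlSi3O10(OH)2: molar mass 499.573 g/mol; 12×15.999 = 191.988 g → 38.43 wt%.
Difference = 47.51 − 38.43 = 9.08 percentage points.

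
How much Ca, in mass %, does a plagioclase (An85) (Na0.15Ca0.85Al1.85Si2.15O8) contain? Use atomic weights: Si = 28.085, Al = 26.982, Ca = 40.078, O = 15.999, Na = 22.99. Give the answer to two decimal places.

12.35 mass %

Formula mass = 0.15×22.99 + 0.85×40.078 + 1.85×26.982 + 2.15×28.085 + 8×15.999 = 275.806 g/mol, of which 34.066 g is Ca.
So Ca makes up 34.066/275.806 = 0.1235 of the mass, i.e. 12.35%.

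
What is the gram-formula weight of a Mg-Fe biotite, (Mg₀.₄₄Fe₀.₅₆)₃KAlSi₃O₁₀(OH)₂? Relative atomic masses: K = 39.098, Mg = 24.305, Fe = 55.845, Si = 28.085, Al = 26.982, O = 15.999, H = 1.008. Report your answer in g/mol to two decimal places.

M = 1.32*24.305 + 1.68*55.845 + 1*39.098 + 1*26.982 + 3*28.085 + 12*15.999 + 2*1.008

470.24 g/mol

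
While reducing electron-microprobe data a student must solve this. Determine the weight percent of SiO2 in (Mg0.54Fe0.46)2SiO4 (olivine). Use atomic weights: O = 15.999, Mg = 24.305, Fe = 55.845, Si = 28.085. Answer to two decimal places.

35.40 wt%

M((Mg0.54Fe0.46)2SiO4) = 169.708 g/mol; M(SiO2) = 60.083 g/mol.
Moles SiO2 per formula unit = 1 Si ÷ 1 = 1.0000.
SiO2 fraction = (1.0000 × 60.083) / 169.708 = 60.083/169.708 = 0.3540.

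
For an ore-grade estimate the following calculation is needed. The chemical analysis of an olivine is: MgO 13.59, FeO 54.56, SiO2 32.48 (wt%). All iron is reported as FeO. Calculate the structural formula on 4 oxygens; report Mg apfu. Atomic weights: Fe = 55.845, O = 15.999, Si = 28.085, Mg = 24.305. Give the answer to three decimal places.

0.619 Mg apfu

13.59 wt% MgO ÷ 40.304 g/mol = 0.33719 mol, giving 0.33719 Mg and 0.33719 O.
54.56 wt% FeO ÷ 71.844 g/mol = 0.75942 mol, giving 0.75942 Fe and 0.75942 O.
32.48 wt% SiO2 ÷ 60.083 g/mol = 0.54059 mol, giving 0.54059 Si and 1.08118 O.
Oxygen sums to 2.17779; scaling by 4/2.17779 = 1.83672 puts the formula on 4 O.
Mg: 0.33719 × 1.83672 = 0.619 atoms per formula unit.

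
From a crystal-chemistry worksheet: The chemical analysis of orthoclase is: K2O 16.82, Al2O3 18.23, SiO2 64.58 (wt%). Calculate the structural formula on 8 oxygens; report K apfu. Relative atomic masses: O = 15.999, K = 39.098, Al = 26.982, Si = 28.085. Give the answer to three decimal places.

16.82 wt% K2O ÷ 94.195 g/mol = 0.17857 mol, giving 0.35714 K and 0.17857 O.
18.23 wt% Al2O3 ÷ 101.961 g/mol = 0.17879 mol, giving 0.35758 Al and 0.53637 O.
64.58 wt% SiO2 ÷ 60.083 g/mol = 1.07485 mol, giving 1.07485 Si and 2.14970 O.
Oxygen sums to 2.86464; scaling by 8/2.86464 = 2.79267 puts the formula on 8 O.
K: 0.35714 × 2.79267 = 0.997 atoms per formula unit.

0.997 K apfu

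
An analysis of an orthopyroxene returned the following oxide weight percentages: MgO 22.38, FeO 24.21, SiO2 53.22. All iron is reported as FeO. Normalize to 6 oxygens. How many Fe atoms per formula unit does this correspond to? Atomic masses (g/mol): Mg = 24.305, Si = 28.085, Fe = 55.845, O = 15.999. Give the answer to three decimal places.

0.759 Fe apfu

MgO: 22.38/40.304 = 0.55528 mol → 0.55528 mol Mg, 0.55528 mol O.
FeO: 24.21/71.844 = 0.33698 mol → 0.33698 mol Fe, 0.33698 mol O.
SiO2: 53.22/60.083 = 0.88577 mol → 0.88577 mol Si, 1.77154 mol O.
Total oxygen = 2.66380 mol. Normalization factor = 6/2.66380 = 2.25242.
Fe per 6 O = 0.33698 × 2.25242 = 0.759.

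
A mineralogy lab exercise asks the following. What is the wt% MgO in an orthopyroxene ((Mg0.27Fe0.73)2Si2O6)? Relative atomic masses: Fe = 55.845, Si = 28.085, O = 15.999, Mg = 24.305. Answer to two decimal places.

8.82 wt%

M((Mg0.27Fe0.73)2Si2O6) = 246.822 g/mol; M(MgO) = 40.304 g/mol.
Moles MgO per formula unit = 0.54 Mg ÷ 1 = 0.5400.
MgO fraction = (0.5400 × 40.304) / 246.822 = 21.764/246.822 = 0.0882.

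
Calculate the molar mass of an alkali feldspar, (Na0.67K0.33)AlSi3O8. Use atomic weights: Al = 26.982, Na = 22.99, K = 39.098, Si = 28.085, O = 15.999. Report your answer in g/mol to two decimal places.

267.53 g/mol

The formula mass is the sum 0.67*22.99 + 0.33*39.098 + 1*26.982 + 3*28.085 + 8*15.999.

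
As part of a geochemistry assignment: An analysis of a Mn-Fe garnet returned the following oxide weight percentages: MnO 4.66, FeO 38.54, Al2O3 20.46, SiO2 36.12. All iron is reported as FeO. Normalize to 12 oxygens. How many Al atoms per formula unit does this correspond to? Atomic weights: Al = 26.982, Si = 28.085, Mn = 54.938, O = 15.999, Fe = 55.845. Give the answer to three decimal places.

4.66 wt% MnO ÷ 70.937 g/mol = 0.06569 mol, giving 0.06569 Mn and 0.06569 O.
38.54 wt% FeO ÷ 71.844 g/mol = 0.53644 mol, giving 0.53644 Fe and 0.53644 O.
20.46 wt% Al2O3 ÷ 101.961 g/mol = 0.20066 mol, giving 0.40132 Al and 0.60198 O.
36.12 wt% SiO2 ÷ 60.083 g/mol = 0.60117 mol, giving 0.60117 Si and 1.20234 O.
Oxygen sums to 2.40645; scaling by 12/2.40645 = 4.98660 puts the formula on 12 O.
Al: 0.40132 × 4.98660 = 2.001 atoms per formula unit.

2.001 Al apfu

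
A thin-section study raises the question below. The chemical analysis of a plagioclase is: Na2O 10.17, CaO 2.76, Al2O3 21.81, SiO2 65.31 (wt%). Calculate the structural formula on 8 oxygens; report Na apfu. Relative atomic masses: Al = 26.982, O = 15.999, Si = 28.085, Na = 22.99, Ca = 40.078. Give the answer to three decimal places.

Na2O (M=61.979): mol = 0.16409; Na = 0.32818, O = 0.16409.
CaO (M=56.077): mol = 0.04922; Ca = 0.04922, O = 0.04922.
Al2O3 (M=101.961): mol = 0.21391; Al = 0.42782, O = 0.64173.
SiO2 (M=60.083): mol = 1.08700; Si = 1.08700, O = 2.17400.
ΣO = 3.02904; factor = 8/ΣO = 2.64110.
Na apfu = 0.32818 × 2.64110 = 0.867.

0.867 Na apfu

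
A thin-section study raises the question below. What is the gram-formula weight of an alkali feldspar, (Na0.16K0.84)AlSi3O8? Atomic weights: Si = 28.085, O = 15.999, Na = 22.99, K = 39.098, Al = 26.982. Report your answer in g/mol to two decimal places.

275.75 g/mol

M = 0.16·22.99 + 0.84·39.098 + 1·26.982 + 3·28.085 + 8·15.999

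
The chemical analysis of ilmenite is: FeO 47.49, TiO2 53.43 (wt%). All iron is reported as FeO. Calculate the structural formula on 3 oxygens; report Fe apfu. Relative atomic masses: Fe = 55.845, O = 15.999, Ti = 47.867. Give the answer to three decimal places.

FeO: 47.49/71.844 = 0.66102 mol → 0.66102 mol Fe, 0.66102 mol O.
TiO2: 53.43/79.865 = 0.66900 mol → 0.66900 mol Ti, 1.33800 mol O.
Total oxygen = 1.99902 mol. Normalization factor = 3/1.99902 = 1.50074.
Fe per 3 O = 0.66102 × 1.50074 = 0.992.

0.992 Fe apfu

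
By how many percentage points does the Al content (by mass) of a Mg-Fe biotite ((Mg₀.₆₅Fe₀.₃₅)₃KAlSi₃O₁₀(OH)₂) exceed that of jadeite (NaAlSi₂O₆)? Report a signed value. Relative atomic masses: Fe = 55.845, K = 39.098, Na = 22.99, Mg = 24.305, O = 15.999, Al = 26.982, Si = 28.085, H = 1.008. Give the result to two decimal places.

M((Mg₀.₆₅Fe₀.₃₅)₃KAlSi₃O₁₀(OH)₂) = 450.371 g/mol, so wt% Al = 26.982/450.371 × 100 = 5.99%.
M(NaAlSi₂O₆) = 202.136 g/mol, so wt% Al = 26.982/202.136 × 100 = 13.35%.
5.99 − 13.35 = -7.36 pp.

-7.36 percentage points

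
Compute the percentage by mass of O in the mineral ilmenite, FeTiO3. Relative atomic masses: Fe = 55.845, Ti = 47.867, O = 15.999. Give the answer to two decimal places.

31.64 weight percent

M(FeTiO3) = 151.709 g/mol.
O contributes 3 × 15.999 = 47.997 g per mole.
47.997/151.709 = 0.3164 → 31.64%.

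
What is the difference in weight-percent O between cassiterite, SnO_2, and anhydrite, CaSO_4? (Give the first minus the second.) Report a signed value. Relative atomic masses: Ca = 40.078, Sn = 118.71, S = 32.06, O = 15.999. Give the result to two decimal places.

-25.78 percentage points

First mineral: 31.998 g O in 150.708 g formula = 21.23 wt% O.
Second mineral: 63.996 g O in 136.134 g formula = 47.01 wt% O.
21.23% − 47.01% gives a difference of -25.78 percentage points.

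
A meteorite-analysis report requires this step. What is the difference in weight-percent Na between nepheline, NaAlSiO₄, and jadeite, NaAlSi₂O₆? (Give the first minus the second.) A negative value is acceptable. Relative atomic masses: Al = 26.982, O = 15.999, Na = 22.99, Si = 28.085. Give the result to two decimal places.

First mineral: 22.990 g Na in 142.053 g formula = 16.18 wt% Na.
Second mineral: 22.990 g Na in 202.136 g formula = 11.37 wt% Na.
16.18% − 11.37% gives a difference of 4.81 percentage points.

4.81 percentage points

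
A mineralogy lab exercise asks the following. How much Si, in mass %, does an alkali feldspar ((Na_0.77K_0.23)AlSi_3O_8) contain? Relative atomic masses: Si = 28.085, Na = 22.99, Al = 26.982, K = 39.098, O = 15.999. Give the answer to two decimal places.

31.68 mass %

Formula mass = 0.77*22.99 + 0.23*39.098 + 1*26.982 + 3*28.085 + 8*15.999 = 265.924 g/mol, of which 84.255 g is Si.
So Si makes up 84.255/265.924 = 0.3168 of the mass, i.e. 31.68%.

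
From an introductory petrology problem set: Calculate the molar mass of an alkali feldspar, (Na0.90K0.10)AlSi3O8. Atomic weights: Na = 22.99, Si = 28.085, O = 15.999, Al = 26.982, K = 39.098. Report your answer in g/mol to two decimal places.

M = 0.90(22.99) + 0.10(39.098) + 1(26.982) + 3(28.085) + 8(15.999)

263.83 g/mol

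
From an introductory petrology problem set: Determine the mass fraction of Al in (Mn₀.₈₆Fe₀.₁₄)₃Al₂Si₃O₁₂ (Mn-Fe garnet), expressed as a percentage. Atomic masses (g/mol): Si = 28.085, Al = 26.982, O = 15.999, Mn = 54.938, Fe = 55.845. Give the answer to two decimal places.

M((Mn₀.₈₆Fe₀.₁₄)₃Al₂Si₃O₁₂) = 495.402 g/mol.
Al contributes 2 × 26.982 = 53.964 g per mole.
53.964/495.402 = 0.1089 → 10.89%.

10.89 mass %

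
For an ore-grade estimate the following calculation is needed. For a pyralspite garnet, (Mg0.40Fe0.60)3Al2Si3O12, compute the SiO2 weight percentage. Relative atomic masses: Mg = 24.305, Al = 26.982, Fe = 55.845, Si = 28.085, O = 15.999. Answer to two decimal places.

Molar mass of (Mg0.40Fe0.60)3Al2Si3O12 = 1.20*24.305 + 1.80*55.845 + 2*26.982 + 3*28.085 + 12*15.999 = 459.894 g/mol.
Each formula unit contains 3 Si, equivalent to 3/1 = 3.0000 mol SiO2.
M(SiO2) = 1×28.085 + 2×15.999 = 60.083 g/mol.
Mass of SiO2 per formula unit = 3.0000 × 60.083 = 180.249 g.
SiO2 wt% = 180.249 / 459.894 × 100 = 39.19%.

39.19 wt%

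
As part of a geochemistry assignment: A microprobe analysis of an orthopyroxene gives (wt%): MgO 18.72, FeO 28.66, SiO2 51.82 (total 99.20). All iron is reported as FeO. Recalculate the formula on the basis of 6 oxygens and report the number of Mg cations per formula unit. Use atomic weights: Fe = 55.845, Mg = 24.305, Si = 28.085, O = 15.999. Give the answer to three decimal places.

18.72 wt% MgO ÷ 40.304 g/mol = 0.46447 mol, giving 0.46447 Mg and 0.46447 O.
28.66 wt% FeO ÷ 71.844 g/mol = 0.39892 mol, giving 0.39892 Fe and 0.39892 O.
51.82 wt% SiO2 ÷ 60.083 g/mol = 0.86247 mol, giving 0.86247 Si and 1.72494 O.
Oxygen sums to 2.58833; scaling by 6/2.58833 = 2.31810 puts the formula on 6 O.
Mg: 0.46447 × 2.31810 = 1.077 atoms per formula unit.

1.077 Mg apfu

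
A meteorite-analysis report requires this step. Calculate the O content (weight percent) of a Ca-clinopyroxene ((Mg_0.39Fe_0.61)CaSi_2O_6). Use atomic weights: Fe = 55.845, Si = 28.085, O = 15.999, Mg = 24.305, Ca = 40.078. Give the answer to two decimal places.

M((Mg_0.39Fe_0.61)CaSi_2O_6) = 235.786 g/mol.
O contributes 6 × 15.999 = 95.994 g per mole.
95.994/235.786 = 0.4071 → 40.71%.

40.71 weight percent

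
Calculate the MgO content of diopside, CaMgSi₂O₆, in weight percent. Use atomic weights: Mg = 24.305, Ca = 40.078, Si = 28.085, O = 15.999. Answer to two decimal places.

18.61 wt%

M(CaMgSi₂O₆) = 216.547 g/mol; M(MgO) = 40.304 g/mol.
Moles MgO per formula unit = 1 Mg ÷ 1 = 1.0000.
MgO fraction = (1.0000 × 40.304) / 216.547 = 40.304/216.547 = 0.1861.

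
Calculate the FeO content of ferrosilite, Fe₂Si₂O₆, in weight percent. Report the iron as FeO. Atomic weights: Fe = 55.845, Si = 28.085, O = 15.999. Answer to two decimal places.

54.46 wt%

Formula mass = 263.854 g/mol.
2 Fe → 2.0000 mol FeO per formula unit; M(FeO) = 71.844, so FeO mass = 143.688 g.
143.688/263.854 × 100 = 54.46 wt%.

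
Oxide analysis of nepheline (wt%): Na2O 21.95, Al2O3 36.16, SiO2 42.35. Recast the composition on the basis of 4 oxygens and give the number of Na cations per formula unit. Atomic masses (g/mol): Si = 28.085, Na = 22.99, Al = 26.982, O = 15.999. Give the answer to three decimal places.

1.002 Na apfu

Na2O: 21.95/61.979 = 0.35415 mol → 0.70830 mol Na, 0.35415 mol O.
Al2O3: 36.16/101.961 = 0.35465 mol → 0.70930 mol Al, 1.06395 mol O.
SiO2: 42.35/60.083 = 0.70486 mol → 0.70486 mol Si, 1.40972 mol O.
Total oxygen = 2.82782 mol. Normalization factor = 4/2.82782 = 1.41452.
Na per 4 O = 0.70830 × 1.41452 = 1.002.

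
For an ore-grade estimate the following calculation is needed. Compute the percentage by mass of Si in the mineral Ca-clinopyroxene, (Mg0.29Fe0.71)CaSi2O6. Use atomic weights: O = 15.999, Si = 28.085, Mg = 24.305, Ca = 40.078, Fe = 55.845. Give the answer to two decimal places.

M((Mg0.29Fe0.71)CaSi2O6) = 238.940 g/mol.
Si contributes 2 × 28.085 = 56.170 g per mole.
56.170/238.940 = 0.2351 → 23.51%.

23.51 wt%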